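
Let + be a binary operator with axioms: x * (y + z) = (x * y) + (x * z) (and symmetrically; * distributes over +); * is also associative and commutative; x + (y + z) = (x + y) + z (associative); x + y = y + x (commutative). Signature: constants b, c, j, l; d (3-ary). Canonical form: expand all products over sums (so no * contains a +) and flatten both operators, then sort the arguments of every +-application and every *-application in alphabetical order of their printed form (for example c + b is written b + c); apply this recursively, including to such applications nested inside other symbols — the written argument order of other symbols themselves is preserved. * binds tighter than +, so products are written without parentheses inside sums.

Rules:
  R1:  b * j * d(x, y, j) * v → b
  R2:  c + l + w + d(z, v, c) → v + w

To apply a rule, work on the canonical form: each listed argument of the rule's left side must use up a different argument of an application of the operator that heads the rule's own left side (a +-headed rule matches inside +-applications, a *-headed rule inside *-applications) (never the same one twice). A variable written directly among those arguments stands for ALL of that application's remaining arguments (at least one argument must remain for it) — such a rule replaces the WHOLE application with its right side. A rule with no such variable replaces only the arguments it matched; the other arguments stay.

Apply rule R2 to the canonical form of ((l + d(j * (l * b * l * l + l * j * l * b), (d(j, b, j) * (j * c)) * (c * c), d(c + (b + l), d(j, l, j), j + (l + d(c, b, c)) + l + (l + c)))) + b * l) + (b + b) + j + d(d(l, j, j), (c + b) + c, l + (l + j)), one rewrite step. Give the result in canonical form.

Canonical form:  b + b + b * l + d(b * j * j * l * l + b * j * l * l * l, c * c * c * d(j, b, j) * j, d(b + c + l, d(j, l, j), c + d(c, b, c) + j + l + l + l)) + d(d(l, j, j), b + c + c, j + l + l) + j + l
Apply R2:  consuming c, d(c, b, c), l;  v := b, w := j + l + l, z := c
The variable takes the whole remainder — replace the entire application.
New term:  b + b + b * l + d(b * j * j * l * l + b * j * l * l * l, c * c * c * d(j, b, j) * j, d(b + c + l, d(j, l, j), b + j + l + l)) + d(d(l, j, j), b + c + c, j + l + l) + j + l

Answer: b + b + b * l + d(b * j * j * l * l + b * j * l * l * l, c * c * c * d(j, b, j) * j, d(b + c + l, d(j, l, j), b + j + l + l)) + d(d(l, j, j), b + c + c, j + l + l) + j + l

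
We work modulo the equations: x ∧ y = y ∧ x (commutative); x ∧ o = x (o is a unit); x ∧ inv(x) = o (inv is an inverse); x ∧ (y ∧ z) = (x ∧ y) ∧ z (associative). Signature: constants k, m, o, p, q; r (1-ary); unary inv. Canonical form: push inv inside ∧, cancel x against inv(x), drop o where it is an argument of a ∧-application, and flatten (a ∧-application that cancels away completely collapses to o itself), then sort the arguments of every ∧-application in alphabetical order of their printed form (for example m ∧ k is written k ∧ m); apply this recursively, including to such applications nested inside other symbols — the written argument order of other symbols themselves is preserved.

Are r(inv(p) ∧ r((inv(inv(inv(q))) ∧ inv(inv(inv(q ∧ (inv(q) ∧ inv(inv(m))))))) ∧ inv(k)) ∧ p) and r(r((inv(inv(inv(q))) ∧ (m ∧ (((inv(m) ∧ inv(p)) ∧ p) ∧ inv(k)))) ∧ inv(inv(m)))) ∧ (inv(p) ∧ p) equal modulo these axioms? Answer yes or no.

Left:  r(inv(p) ∧ r((inv(inv(inv(q))) ∧ inv(inv(inv(q ∧ (inv(q) ∧ inv(inv(m))))))) ∧ inv(k)) ∧ p)
  Work inside:  inv(p) ∧ r((inv(inv(inv(q))) ∧ inv(inv(inv(q ∧ (inv(q) ∧ inv(inv(m))))))) ∧ inv(k)) ∧ p
  Push inv inside:  distribute inv over ∧ and collapse double inv
  Cancel inverse pairs:  p cancels
  Collect:  r(inv(k) ∧ inv(m) ∧ inv(q))
  Rebuild:  r(r(inv(k) ∧ inv(m) ∧ inv(q)))
Right:  r(r((inv(inv(inv(q))) ∧ (m ∧ (((inv(m) ∧ inv(p)) ∧ p) ∧ inv(k)))) ∧ inv(inv(m)))) ∧ (inv(p) ∧ p)
  Push inv inside:  distribute inv over ∧ and collapse double inv
  Inverses cancel:  p cancels
  Combine occurrences:  r(r(inv(k) ∧ inv(q) ∧ m))

Answer: no — r(r(inv(k) ∧ inv(m) ∧ inv(q))) vs r(r(inv(k) ∧ inv(q) ∧ m))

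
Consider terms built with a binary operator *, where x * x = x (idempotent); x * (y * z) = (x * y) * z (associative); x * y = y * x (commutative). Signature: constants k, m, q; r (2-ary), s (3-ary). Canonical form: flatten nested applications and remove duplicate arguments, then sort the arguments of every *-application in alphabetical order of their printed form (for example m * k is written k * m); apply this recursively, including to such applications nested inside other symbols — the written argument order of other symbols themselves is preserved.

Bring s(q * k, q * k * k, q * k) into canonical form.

Answer: s(k * q, k * q, k * q)

Derivation:
Work inside:  q * k * k
Drop duplicates:  drop duplicate k
Sort arguments:  k * q
Reassemble:  s(k * q, k * q, k * q)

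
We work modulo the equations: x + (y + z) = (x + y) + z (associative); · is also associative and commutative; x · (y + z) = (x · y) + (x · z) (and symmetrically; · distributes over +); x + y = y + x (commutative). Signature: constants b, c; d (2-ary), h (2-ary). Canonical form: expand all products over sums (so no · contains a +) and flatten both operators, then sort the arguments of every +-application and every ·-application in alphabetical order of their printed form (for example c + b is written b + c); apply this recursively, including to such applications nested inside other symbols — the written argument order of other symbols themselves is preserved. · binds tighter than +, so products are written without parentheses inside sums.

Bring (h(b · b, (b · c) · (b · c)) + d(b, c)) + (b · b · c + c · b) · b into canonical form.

Answer: b · b · b · c + b · b · c + d(b, c) + h(b · b, b · b · c · c)

Derivation:
Distribute:  h(b · b, b · b · c · c) + d(b, c) + b · b · b · c + b · b · c
Order the arguments:  b · b · b · c + b · b · c + d(b, c) + h(b · b, b · b · c · c)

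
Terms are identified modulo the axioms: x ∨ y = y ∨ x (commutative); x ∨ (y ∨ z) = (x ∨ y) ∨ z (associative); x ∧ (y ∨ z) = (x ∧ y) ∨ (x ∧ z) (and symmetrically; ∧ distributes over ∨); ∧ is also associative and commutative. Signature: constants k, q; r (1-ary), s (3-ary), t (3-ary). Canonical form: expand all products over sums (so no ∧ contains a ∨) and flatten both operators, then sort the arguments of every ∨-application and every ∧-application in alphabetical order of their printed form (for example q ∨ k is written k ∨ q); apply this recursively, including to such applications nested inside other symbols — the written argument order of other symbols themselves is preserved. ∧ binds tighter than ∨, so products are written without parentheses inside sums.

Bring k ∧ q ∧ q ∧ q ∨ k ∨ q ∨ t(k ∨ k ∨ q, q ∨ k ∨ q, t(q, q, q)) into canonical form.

Flatten:  k ∧ q ∧ q ∧ q ∨ k ∨ q ∨ t(k ∨ k ∨ q, k ∨ q ∨ q, t(q, q, q))
Order the arguments:  k ∨ k ∧ q ∧ q ∧ q ∨ q ∨ t(k ∨ k ∨ q, k ∨ q ∨ q, t(q, q, q))

Answer: k ∨ k ∧ q ∧ q ∧ q ∨ q ∨ t(k ∨ k ∨ q, k ∨ q ∨ q, t(q, q, q))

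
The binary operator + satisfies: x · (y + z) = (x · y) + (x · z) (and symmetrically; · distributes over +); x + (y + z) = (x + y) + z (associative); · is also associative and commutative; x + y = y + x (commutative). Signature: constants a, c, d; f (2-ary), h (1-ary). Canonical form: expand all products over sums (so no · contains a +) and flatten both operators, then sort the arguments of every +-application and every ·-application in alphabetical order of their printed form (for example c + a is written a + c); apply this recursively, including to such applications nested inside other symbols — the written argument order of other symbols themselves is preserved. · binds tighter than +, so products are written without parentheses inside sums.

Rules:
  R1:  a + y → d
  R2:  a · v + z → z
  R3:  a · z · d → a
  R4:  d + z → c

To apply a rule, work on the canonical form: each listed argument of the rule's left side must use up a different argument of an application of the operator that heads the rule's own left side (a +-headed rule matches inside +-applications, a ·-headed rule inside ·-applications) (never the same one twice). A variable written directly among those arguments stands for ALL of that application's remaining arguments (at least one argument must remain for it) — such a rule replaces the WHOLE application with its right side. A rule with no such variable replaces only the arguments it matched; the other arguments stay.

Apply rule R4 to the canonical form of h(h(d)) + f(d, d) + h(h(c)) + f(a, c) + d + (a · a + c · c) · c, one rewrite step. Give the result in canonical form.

Canonical form:  a · a · c + c · c · c + d + f(a, c) + f(d, d) + h(h(c)) + h(h(d))
Apply R4:  consuming d;  z := a · a · c + c · c · c + f(a, c) + f(d, d) + h(h(c)) + h(h(d))
Every leftover argument binds to the variable; the entire application is replaced.
Result:  c

Answer: c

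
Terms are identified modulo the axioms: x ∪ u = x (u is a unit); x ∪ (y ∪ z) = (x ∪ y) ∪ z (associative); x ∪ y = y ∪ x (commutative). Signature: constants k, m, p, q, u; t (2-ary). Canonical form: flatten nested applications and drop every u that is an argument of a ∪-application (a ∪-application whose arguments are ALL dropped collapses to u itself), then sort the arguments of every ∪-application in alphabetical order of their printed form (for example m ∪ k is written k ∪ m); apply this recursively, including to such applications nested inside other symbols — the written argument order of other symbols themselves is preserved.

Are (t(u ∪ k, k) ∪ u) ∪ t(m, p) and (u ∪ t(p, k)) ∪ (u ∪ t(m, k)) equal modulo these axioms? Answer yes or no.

Left:  (t(u ∪ k, k) ∪ u) ∪ t(m, p)
  Merge nested applications:  t(u ∪ k, k) ∪ u ∪ t(m, p)
  Simplify inside:  t(u ∪ k, k)  →  t(k, k)
  Drop the unit:  drop u
  Sort arguments:  t(k, k) ∪ t(m, p)
Right:  (u ∪ t(p, k)) ∪ (u ∪ t(m, k))
  Un-nest:  u ∪ t(p, k) ∪ u ∪ t(m, k)
  Drop the unit:  drop u (×2)
  Sort arguments:  t(m, k) ∪ t(p, k)

Answer: no — t(k, k) ∪ t(m, p) vs t(m, k) ∪ t(p, k)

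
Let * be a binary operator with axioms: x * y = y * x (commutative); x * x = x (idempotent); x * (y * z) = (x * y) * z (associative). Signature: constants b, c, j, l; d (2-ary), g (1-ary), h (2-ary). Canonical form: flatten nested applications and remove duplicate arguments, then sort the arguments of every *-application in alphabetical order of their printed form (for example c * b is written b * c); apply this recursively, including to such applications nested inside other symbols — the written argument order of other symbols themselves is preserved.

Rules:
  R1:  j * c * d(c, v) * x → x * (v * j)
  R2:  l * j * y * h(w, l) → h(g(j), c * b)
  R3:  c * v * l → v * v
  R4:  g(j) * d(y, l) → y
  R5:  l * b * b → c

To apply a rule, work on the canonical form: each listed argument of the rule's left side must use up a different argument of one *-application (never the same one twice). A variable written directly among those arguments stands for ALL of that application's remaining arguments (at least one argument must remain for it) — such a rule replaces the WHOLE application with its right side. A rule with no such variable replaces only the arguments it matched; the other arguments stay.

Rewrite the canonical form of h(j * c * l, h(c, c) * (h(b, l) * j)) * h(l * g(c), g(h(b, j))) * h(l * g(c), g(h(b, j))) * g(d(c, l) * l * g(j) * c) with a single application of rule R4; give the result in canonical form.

Canonical form:  g(c * d(c, l) * g(j) * l) * h(c * j * l, h(b, l) * h(c, c) * j) * h(g(c) * l, g(h(b, j)))
Apply R4:  consuming d(c, l), g(j);  y := c
New term:  g(c * l) * h(c * j * l, h(b, l) * h(c, c) * j) * h(g(c) * l, g(h(b, j)))

Answer: g(c * l) * h(c * j * l, h(b, l) * h(c, c) * j) * h(g(c) * l, g(h(b, j)))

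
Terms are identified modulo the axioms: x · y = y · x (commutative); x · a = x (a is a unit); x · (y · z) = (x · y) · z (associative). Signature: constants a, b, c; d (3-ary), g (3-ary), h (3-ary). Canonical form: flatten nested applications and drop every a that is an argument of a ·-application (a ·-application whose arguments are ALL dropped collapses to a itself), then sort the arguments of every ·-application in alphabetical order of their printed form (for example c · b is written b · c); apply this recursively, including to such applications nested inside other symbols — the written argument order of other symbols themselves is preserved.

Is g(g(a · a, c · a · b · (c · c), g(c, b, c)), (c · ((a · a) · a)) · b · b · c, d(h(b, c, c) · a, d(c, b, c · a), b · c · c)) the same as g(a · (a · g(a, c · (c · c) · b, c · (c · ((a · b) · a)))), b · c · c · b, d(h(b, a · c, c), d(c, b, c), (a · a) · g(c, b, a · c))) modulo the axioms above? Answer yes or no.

Answer: no — g(g(a, b · c · c · c, g(c, b, c)), b · b · c · c, d(h(b, c, c), d(c, b, c), b · c · c)) vs g(g(a, b · c · c · c, b · c · c), b · b · c · c, d(h(b, c, c), d(c, b, c), g(c, b, c)))

Derivation:
Left:  g(g(a · a, c · a · b · (c · c), g(c, b, c)), (c · ((a · a) · a)) · b · b · c, d(h(b, c, c) · a, d(c, b, c · a), b · c · c))
  Descend into:  (c · ((a · a) · a)) · b · b · c
  Flatten:  c · a · a · a · b · b · c
  Units out:  drop a (×3)
  Sort:  b · b · c · c
  Rebuild:  g(g(a, b · c · c · c, g(c, b, c)), b · b · c · c, d(h(b, c, c), d(c, b, c), b · c · c))
Right:  g(a · (a · g(a, c · (c · c) · b, c · (c · ((a · b) · a)))), b · c · c · b, d(h(b, a · c, c), d(c, b, c), (a · a) · g(c, b, a · c)))
  Work inside:  a · (a · g(a, c · (c · c) · b, c · (c · ((a · b) · a))))
  Merge nested applications:  a · a · g(a, c · (c · c) · b, c · (c · ((a · b) · a)))
  Inside:  g(a, c · (c · c) · b, c · (c · ((a · b) · a)))  →  g(a, b · c · c · c, b · c · c)
  Drop the unit:  drop a (×2)
  Sort arguments:  g(a, b · c · c · c, b · c · c)
  Rebuild:  g(g(a, b · c · c · c, b · c · c), b · b · c · c, d(h(b, c, c), d(c, b, c), g(c, b, c)))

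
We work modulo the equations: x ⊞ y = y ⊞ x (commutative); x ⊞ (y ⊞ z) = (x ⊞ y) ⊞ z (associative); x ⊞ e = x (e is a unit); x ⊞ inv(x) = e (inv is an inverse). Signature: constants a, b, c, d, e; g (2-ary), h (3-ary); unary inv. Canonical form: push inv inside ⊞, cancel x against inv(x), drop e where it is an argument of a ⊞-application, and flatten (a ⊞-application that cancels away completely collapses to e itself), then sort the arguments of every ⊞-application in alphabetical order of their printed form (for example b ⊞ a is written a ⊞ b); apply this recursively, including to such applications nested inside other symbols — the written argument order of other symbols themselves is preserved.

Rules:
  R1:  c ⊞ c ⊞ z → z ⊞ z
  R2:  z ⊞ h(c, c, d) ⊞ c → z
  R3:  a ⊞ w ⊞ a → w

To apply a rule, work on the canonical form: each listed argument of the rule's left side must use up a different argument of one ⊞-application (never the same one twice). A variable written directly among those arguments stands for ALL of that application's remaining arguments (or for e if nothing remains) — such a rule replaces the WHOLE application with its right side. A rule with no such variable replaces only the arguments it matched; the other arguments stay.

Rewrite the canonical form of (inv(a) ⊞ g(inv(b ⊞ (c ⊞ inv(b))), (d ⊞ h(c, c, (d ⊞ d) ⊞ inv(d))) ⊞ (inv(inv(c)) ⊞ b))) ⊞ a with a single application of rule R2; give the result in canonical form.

Answer: g(inv(c), b ⊞ d)

Derivation:
Canonical form:  g(inv(c), b ⊞ c ⊞ d ⊞ h(c, c, d))
Match R2:  consume c, h(c, c, d);  z := b ⊞ d
Every leftover argument binds to the variable; the entire application is replaced.
Result:  g(inv(c), b ⊞ d)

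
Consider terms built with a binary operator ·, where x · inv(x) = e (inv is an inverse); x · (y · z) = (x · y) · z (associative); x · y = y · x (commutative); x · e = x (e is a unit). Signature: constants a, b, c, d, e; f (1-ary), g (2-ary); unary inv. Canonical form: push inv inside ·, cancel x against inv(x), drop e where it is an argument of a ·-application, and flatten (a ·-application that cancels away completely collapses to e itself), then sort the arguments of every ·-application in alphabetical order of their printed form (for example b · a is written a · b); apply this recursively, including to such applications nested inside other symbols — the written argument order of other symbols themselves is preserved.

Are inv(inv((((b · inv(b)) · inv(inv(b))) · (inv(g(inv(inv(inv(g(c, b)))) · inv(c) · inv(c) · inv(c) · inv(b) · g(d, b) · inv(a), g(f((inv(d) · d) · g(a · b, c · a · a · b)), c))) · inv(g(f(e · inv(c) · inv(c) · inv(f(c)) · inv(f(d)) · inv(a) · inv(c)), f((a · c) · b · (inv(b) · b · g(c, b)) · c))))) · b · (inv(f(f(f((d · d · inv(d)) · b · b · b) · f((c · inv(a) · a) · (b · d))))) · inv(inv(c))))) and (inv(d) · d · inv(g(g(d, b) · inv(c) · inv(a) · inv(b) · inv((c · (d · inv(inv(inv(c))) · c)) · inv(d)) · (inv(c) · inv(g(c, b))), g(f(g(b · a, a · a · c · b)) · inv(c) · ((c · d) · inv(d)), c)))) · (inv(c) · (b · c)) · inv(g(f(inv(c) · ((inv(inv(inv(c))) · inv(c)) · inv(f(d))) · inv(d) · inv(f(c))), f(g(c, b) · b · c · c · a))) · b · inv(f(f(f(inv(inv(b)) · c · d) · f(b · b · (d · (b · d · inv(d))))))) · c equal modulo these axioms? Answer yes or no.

Answer: no — b · b · c · inv(f(f(f(b · b · b · d) · f(b · c · d)))) · inv(g(f(inv(a) · inv(c) · inv(c) · inv(c) · inv(f(c)) · inv(f(d))), f(a · b · c · c · g(c, b)))) · inv(g(g(d, b) · inv(a) · inv(b) · inv(c) · inv(c) · inv(c) · inv(g(c, b)), g(f(g(a · b, a · a · b · c)), c))) vs b · b · c · inv(f(f(f(b · b · b · d) · f(b · c · d)))) · inv(g(f(inv(c) · inv(c) · inv(c) · inv(d) · inv(f(c)) · inv(f(d))), f(a · b · c · c · g(c, b)))) · inv(g(g(d, b) · inv(a) · inv(b) · inv(c) · inv(c) · inv(c) · inv(g(c, b)), g(f(g(a · b, a · a · b · c)), c)))

Derivation:
Left:  inv(inv((((b · inv(b)) · inv(inv(b))) · (inv(g(inv(inv(inv(g(c, b)))) · inv(c) · inv(c) · inv(c) · inv(b) · g(d, b) · inv(a), g(f((inv(d) · d) · g(a · b, c · a · a · b)), c))) · inv(g(f(e · inv(c) · inv(c) · inv(f(c)) · inv(f(d)) · inv(a) · inv(c)), f((a · c) · b · (inv(b) · b · g(c, b)) · c))))) · b · (inv(f(f(f((d · d · inv(d)) · b · b · b) · f((c · inv(a) · a) · (b · d))))) · inv(inv(c)))))
  Push inv inside:  distribute inv over · and collapse double inv
  Collect terms:  b · b · inv(g(g(d, b) · inv(a) · inv(b) · inv(c) · inv(c) · inv(c) · inv(g(c, b)), g(f(g(a · b, a · a · b · c)), c))) · inv(g(f(inv(a) · inv(c) · inv(c) · inv(c) · inv(f(c)) · inv(f(d))), f(a · b · c · c · g(c, b)))) · inv(f(f(f(b · b · b · d) · f(b · c · d)))) · c
  Order the arguments:  b · b · c · inv(f(f(f(b · b · b · d) · f(b · c · d)))) · inv(g(f(inv(a) · inv(c) · inv(c) · inv(c) · inv(f(c)) · inv(f(d))), f(a · b · c · c · g(c, b)))) · inv(g(g(d, b) · inv(a) · inv(b) · inv(c) · inv(c) · inv(c) · inv(g(c, b)), g(f(g(a · b, a · a · b · c)), c)))
Right:  (inv(d) · d · inv(g(g(d, b) · inv(c) · inv(a) · inv(b) · inv((c · (d · inv(inv(inv(c))) · c)) · inv(d)) · (inv(c) · inv(g(c, b))), g(f(g(b · a, a · a · c · b)) · inv(c) · ((c · d) · inv(d)), c)))) · (inv(c) · (b · c)) · inv(g(f(inv(c) · ((inv(inv(inv(c))) · inv(c)) · inv(f(d))) · inv(d) · inv(f(c))), f(g(c, b) · b · c · c · a))) · b · inv(f(f(f(inv(inv(b)) · c · d) · f(b · b · (d · (b · d · inv(d))))))) · c
  Push inv inside:  distribute inv over · and collapse double inv
  Inverses cancel:  d cancels
  Collect terms:  inv(g(g(d, b) · inv(a) · inv(b) · inv(c) · inv(c) · inv(c) · inv(g(c, b)), g(f(g(a · b, a · a · b · c)), c))) · c · b · b · inv(g(f(inv(c) · inv(c) · inv(c) · inv(d) · inv(f(c)) · inv(f(d))), f(a · b · c · c · g(c, b)))) · inv(f(f(f(b · b · b · d) · f(b · c · d))))
  Sort:  b · b · c · inv(f(f(f(b · b · b · d) · f(b · c · d)))) · inv(g(f(inv(c) · inv(c) · inv(c) · inv(d) · inv(f(c)) · inv(f(d))), f(a · b · c · c · g(c, b)))) · inv(g(g(d, b) · inv(a) · inv(b) · inv(c) · inv(c) · inv(c) · inv(g(c, b)), g(f(g(a · b, a · a · b · c)), c)))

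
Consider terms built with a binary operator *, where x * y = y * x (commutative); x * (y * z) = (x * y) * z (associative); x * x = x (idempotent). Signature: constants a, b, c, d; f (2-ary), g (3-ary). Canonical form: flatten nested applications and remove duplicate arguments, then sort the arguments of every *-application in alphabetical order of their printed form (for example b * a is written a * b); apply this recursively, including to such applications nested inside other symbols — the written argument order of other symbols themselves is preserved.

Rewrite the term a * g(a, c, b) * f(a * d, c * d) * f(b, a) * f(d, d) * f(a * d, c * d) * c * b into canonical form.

Deduplicate:  drop duplicate f(a * d, c * d)
Order the arguments:  a * b * c * f(a * d, c * d) * f(b, a) * f(d, d) * g(a, c, b)

Answer: a * b * c * f(a * d, c * d) * f(b, a) * f(d, d) * g(a, c, b)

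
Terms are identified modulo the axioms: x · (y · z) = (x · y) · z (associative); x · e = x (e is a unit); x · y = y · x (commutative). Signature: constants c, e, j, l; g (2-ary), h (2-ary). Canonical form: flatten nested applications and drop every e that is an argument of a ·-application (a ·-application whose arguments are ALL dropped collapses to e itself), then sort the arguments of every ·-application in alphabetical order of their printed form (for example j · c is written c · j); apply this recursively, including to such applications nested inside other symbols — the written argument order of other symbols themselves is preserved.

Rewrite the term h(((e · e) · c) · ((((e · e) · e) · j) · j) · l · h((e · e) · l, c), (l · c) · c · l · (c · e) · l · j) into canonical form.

Focus inside:  ((e · e) · c) · ((((e · e) · e) · j) · j) · l · h((e · e) · l, c)
Un-nest:  e · e · c · e · e · e · j · j · l · h((e · e) · l, c)
Canonicalize subterm:  h((e · e) · l, c)  →  h(l, c)
Unit:  drop e (×5)
Sort arguments:  c · h(l, c) · j · j · l
Put back:  h(c · h(l, c) · j · j · l, c · c · c · j · l · l · l)

Answer: h(c · h(l, c) · j · j · l, c · c · c · j · l · l · l)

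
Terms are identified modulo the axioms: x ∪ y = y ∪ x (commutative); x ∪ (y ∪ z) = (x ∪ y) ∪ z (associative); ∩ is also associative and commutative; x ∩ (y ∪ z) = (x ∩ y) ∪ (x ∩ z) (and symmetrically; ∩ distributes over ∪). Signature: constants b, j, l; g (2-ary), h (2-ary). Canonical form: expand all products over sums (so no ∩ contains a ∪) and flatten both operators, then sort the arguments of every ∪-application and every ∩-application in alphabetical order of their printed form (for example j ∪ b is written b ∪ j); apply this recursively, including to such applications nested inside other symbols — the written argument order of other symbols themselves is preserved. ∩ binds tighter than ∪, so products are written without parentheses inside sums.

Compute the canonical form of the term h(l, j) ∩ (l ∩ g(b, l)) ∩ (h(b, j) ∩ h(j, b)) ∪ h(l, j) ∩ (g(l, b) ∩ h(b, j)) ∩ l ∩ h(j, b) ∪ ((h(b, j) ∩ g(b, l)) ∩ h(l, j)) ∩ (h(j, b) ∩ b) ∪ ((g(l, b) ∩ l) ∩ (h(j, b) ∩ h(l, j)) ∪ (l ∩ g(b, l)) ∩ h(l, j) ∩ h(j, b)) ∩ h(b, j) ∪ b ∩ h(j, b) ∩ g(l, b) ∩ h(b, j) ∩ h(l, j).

Answer: b ∩ g(b, l) ∩ h(b, j) ∩ h(j, b) ∩ h(l, j) ∪ b ∩ g(l, b) ∩ h(b, j) ∩ h(j, b) ∩ h(l, j) ∪ g(b, l) ∩ h(b, j) ∩ h(j, b) ∩ h(l, j) ∩ l ∪ g(b, l) ∩ h(b, j) ∩ h(j, b) ∩ h(l, j) ∩ l ∪ g(l, b) ∩ h(b, j) ∩ h(j, b) ∩ h(l, j) ∩ l ∪ g(l, b) ∩ h(b, j) ∩ h(j, b) ∩ h(l, j) ∩ l

Derivation:
Expand:  g(b, l) ∩ h(b, j) ∩ h(j, b) ∩ h(l, j) ∩ l ∪ g(l, b) ∩ h(b, j) ∩ h(j, b) ∩ h(l, j) ∩ l ∪ b ∩ g(b, l) ∩ h(b, j) ∩ h(j, b) ∩ h(l, j) ∪ g(l, b) ∩ h(b, j) ∩ h(j, b) ∩ h(l, j) ∩ l ∪ g(b, l) ∩ h(b, j) ∩ h(j, b) ∩ h(l, j) ∩ l ∪ b ∩ g(l, b) ∩ h(b, j) ∩ h(j, b) ∩ h(l, j)
Sort arguments:  b ∩ g(b, l) ∩ h(b, j) ∩ h(j, b) ∩ h(l, j) ∪ b ∩ g(l, b) ∩ h(b, j) ∩ h(j, b) ∩ h(l, j) ∪ g(b, l) ∩ h(b, j) ∩ h(j, b) ∩ h(l, j) ∩ l ∪ g(b, l) ∩ h(b, j) ∩ h(j, b) ∩ h(l, j) ∩ l ∪ g(l, b) ∩ h(b, j) ∩ h(j, b) ∩ h(l, j) ∩ l ∪ g(l, b) ∩ h(b, j) ∩ h(j, b) ∩ h(l, j) ∩ l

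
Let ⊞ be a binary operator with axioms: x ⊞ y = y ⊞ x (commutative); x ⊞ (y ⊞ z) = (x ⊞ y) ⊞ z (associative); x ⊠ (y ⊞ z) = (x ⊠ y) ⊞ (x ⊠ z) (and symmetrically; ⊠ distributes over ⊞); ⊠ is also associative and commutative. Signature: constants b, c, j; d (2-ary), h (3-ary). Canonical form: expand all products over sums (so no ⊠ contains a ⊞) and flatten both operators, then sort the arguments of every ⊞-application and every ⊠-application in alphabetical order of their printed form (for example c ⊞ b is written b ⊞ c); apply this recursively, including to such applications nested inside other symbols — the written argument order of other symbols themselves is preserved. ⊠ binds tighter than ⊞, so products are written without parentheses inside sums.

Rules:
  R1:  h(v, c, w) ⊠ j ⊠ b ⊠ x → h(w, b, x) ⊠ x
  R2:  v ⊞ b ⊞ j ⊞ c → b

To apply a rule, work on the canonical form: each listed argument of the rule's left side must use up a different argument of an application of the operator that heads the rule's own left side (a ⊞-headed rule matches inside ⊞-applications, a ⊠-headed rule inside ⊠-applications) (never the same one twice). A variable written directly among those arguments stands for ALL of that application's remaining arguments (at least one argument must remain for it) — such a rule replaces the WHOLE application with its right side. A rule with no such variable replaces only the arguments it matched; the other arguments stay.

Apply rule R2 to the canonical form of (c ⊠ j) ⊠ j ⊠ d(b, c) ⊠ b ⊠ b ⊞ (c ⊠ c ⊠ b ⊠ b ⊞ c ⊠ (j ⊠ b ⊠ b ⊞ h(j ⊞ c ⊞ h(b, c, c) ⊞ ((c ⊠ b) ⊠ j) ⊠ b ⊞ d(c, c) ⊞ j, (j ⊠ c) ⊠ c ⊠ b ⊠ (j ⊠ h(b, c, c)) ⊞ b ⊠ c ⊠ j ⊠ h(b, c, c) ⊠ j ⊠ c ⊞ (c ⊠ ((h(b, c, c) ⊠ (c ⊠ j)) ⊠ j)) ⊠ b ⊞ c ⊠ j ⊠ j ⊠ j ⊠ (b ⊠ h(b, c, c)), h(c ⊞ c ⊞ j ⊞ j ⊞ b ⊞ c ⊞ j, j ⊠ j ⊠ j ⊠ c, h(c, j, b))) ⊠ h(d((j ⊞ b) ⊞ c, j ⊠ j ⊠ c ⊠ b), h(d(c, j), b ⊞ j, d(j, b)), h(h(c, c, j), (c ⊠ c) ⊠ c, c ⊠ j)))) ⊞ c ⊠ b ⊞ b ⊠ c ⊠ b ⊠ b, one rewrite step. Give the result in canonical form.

Answer: b ⊠ b ⊠ b ⊠ c ⊞ b ⊠ b ⊠ c ⊠ c ⊞ b ⊠ b ⊠ c ⊠ d(b, c) ⊠ j ⊠ j ⊞ b ⊠ b ⊠ c ⊠ j ⊞ b ⊠ c ⊞ c ⊠ h(b ⊠ b ⊠ c ⊠ j ⊞ c ⊞ d(c, c) ⊞ h(b, c, c) ⊞ j ⊞ j, b ⊠ c ⊠ c ⊠ h(b, c, c) ⊠ j ⊠ j ⊞ b ⊠ c ⊠ c ⊠ h(b, c, c) ⊠ j ⊠ j ⊞ b ⊠ c ⊠ c ⊠ h(b, c, c) ⊠ j ⊠ j ⊞ b ⊠ c ⊠ h(b, c, c) ⊠ j ⊠ j ⊠ j, h(b, c ⊠ j ⊠ j ⊠ j, h(c, j, b))) ⊠ h(d(b ⊞ c ⊞ j, b ⊠ c ⊠ j ⊠ j), h(d(c, j), b ⊞ j, d(j, b)), h(h(c, c, j), c ⊠ c ⊠ c, c ⊠ j))

Derivation:
Canonical form:  b ⊠ b ⊠ b ⊠ c ⊞ b ⊠ b ⊠ c ⊠ c ⊞ b ⊠ b ⊠ c ⊠ d(b, c) ⊠ j ⊠ j ⊞ b ⊠ b ⊠ c ⊠ j ⊞ b ⊠ c ⊞ c ⊠ h(b ⊠ b ⊠ c ⊠ j ⊞ c ⊞ d(c, c) ⊞ h(b, c, c) ⊞ j ⊞ j, b ⊠ c ⊠ c ⊠ h(b, c, c) ⊠ j ⊠ j ⊞ b ⊠ c ⊠ c ⊠ h(b, c, c) ⊠ j ⊠ j ⊞ b ⊠ c ⊠ c ⊠ h(b, c, c) ⊠ j ⊠ j ⊞ b ⊠ c ⊠ h(b, c, c) ⊠ j ⊠ j ⊠ j, h(b ⊞ c ⊞ c ⊞ c ⊞ j ⊞ j ⊞ j, c ⊠ j ⊠ j ⊠ j, h(c, j, b))) ⊠ h(d(b ⊞ c ⊞ j, b ⊠ c ⊠ j ⊠ j), h(d(c, j), b ⊞ j, d(j, b)), h(h(c, c, j), c ⊠ c ⊠ c, c ⊠ j))
Match R2:  consume b, c, j;  v := c ⊞ c ⊞ j ⊞ j
Every leftover argument binds to the variable; the entire application is replaced.
Result:  b ⊠ b ⊠ b ⊠ c ⊞ b ⊠ b ⊠ c ⊠ c ⊞ b ⊠ b ⊠ c ⊠ d(b, c) ⊠ j ⊠ j ⊞ b ⊠ b ⊠ c ⊠ j ⊞ b ⊠ c ⊞ c ⊠ h(b ⊠ b ⊠ c ⊠ j ⊞ c ⊞ d(c, c) ⊞ h(b, c, c) ⊞ j ⊞ j, b ⊠ c ⊠ c ⊠ h(b, c, c) ⊠ j ⊠ j ⊞ b ⊠ c ⊠ c ⊠ h(b, c, c) ⊠ j ⊠ j ⊞ b ⊠ c ⊠ c ⊠ h(b, c, c) ⊠ j ⊠ j ⊞ b ⊠ c ⊠ h(b, c, c) ⊠ j ⊠ j ⊠ j, h(b, c ⊠ j ⊠ j ⊠ j, h(c, j, b))) ⊠ h(d(b ⊞ c ⊞ j, b ⊠ c ⊠ j ⊠ j), h(d(c, j), b ⊞ j, d(j, b)), h(h(c, c, j), c ⊠ c ⊠ c, c ⊠ j))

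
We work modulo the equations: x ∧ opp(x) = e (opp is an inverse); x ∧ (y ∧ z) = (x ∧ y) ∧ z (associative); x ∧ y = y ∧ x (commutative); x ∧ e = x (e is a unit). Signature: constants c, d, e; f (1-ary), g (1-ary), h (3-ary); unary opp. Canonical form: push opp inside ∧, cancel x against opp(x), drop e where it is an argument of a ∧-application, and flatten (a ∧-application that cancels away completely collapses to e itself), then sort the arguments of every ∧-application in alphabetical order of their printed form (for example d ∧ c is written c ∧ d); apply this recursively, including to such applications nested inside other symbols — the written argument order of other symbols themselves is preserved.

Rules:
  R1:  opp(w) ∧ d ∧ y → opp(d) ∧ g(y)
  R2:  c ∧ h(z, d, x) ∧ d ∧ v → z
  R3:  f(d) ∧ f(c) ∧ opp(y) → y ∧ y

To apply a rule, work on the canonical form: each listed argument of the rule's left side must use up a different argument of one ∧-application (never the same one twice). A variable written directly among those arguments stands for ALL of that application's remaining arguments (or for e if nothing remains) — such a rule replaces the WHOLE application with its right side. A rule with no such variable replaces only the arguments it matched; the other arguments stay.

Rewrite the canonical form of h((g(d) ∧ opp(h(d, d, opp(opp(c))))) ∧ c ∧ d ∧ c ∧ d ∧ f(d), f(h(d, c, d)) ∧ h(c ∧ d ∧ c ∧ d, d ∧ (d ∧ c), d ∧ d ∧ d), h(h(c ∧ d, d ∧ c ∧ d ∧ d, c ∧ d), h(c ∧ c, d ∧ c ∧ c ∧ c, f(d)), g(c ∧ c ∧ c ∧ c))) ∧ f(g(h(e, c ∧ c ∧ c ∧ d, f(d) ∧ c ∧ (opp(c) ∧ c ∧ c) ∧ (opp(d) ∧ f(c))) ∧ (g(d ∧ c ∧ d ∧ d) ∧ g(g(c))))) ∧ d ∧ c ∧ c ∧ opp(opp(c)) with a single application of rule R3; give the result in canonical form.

Answer: c ∧ c ∧ c ∧ d ∧ f(g(g(c ∧ d ∧ d ∧ d) ∧ g(g(c)) ∧ h(e, c ∧ c ∧ c ∧ d, c ∧ c ∧ d ∧ d))) ∧ h(c ∧ c ∧ d ∧ d ∧ f(d) ∧ g(d) ∧ opp(h(d, d, c)), f(h(d, c, d)) ∧ h(c ∧ c ∧ d ∧ d, c ∧ d ∧ d, d ∧ d ∧ d), h(h(c ∧ d, c ∧ d ∧ d ∧ d, c ∧ d), h(c ∧ c, c ∧ c ∧ c ∧ d, f(d)), g(c ∧ c ∧ c ∧ c)))

Derivation:
Canonical form:  c ∧ c ∧ c ∧ d ∧ f(g(g(c ∧ d ∧ d ∧ d) ∧ g(g(c)) ∧ h(e, c ∧ c ∧ c ∧ d, c ∧ c ∧ f(c) ∧ f(d) ∧ opp(d)))) ∧ h(c ∧ c ∧ d ∧ d ∧ f(d) ∧ g(d) ∧ opp(h(d, d, c)), f(h(d, c, d)) ∧ h(c ∧ c ∧ d ∧ d, c ∧ d ∧ d, d ∧ d ∧ d), h(h(c ∧ d, c ∧ d ∧ d ∧ d, c ∧ d), h(c ∧ c, c ∧ c ∧ c ∧ d, f(d)), g(c ∧ c ∧ c ∧ c)))
R3 matches:  uses f(c), f(d), opp(d);  y := d
New term:  c ∧ c ∧ c ∧ d ∧ f(g(g(c ∧ d ∧ d ∧ d) ∧ g(g(c)) ∧ h(e, c ∧ c ∧ c ∧ d, c ∧ c ∧ d ∧ d))) ∧ h(c ∧ c ∧ d ∧ d ∧ f(d) ∧ g(d) ∧ opp(h(d, d, c)), f(h(d, c, d)) ∧ h(c ∧ c ∧ d ∧ d, c ∧ d ∧ d, d ∧ d ∧ d), h(h(c ∧ d, c ∧ d ∧ d ∧ d, c ∧ d), h(c ∧ c, c ∧ c ∧ c ∧ d, f(d)), g(c ∧ c ∧ c ∧ c)))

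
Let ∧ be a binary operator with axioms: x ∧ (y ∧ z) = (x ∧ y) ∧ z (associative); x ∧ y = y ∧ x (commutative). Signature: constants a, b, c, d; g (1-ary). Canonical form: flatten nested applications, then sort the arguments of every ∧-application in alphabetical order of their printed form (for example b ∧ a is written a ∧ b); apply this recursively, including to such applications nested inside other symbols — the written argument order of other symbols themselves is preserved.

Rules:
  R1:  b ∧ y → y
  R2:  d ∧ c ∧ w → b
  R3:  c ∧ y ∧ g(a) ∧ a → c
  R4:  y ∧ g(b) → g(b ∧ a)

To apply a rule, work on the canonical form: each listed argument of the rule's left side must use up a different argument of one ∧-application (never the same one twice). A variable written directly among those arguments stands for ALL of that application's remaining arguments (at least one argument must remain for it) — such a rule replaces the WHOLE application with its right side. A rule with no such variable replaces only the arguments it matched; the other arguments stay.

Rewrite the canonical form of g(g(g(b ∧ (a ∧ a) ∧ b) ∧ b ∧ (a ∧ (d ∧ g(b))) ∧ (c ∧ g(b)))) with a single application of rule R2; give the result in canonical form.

Canonical form:  g(g(a ∧ b ∧ c ∧ d ∧ g(a ∧ a ∧ b ∧ b) ∧ g(b) ∧ g(b)))
Match R2:  consume c, d;  w := a ∧ b ∧ g(a ∧ a ∧ b ∧ b) ∧ g(b) ∧ g(b)
The extension variable absorbs all remaining arguments, so the whole application is rewritten.
New term:  g(g(b))

Answer: g(g(b))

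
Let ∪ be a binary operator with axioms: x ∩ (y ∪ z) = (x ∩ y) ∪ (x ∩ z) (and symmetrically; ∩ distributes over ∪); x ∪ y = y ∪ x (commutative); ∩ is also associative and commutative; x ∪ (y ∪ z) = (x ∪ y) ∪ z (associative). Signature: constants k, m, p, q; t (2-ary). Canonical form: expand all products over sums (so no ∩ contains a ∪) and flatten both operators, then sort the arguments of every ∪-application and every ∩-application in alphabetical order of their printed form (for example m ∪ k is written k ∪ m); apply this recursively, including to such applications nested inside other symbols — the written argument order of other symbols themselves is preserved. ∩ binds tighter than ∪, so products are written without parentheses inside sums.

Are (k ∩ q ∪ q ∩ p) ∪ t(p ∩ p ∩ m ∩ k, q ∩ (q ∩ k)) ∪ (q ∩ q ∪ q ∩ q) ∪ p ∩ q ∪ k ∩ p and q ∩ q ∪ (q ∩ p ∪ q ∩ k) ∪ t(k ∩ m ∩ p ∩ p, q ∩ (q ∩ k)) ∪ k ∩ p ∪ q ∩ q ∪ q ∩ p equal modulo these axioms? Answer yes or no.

Answer: yes — both canonical forms are k ∩ p ∪ k ∩ q ∪ p ∩ q ∪ p ∩ q ∪ q ∩ q ∪ q ∩ q ∪ t(k ∩ m ∩ p ∩ p, k ∩ q ∩ q)

Derivation:
Left:  (k ∩ q ∪ q ∩ p) ∪ t(p ∩ p ∩ m ∩ k, q ∩ (q ∩ k)) ∪ (q ∩ q ∪ q ∩ q) ∪ p ∩ q ∪ k ∩ p
  Flatten:  k ∩ q ∪ p ∩ q ∪ t(k ∩ m ∩ p ∩ p, k ∩ q ∩ q) ∪ q ∩ q ∪ q ∩ q ∪ p ∩ q ∪ k ∩ p
  Order the arguments:  k ∩ p ∪ k ∩ q ∪ p ∩ q ∪ p ∩ q ∪ q ∩ q ∪ q ∩ q ∪ t(k ∩ m ∩ p ∩ p, k ∩ q ∩ q)
Right:  q ∩ q ∪ (q ∩ p ∪ q ∩ k) ∪ t(k ∩ m ∩ p ∩ p, q ∩ (q ∩ k)) ∪ k ∩ p ∪ q ∩ q ∪ q ∩ p
  Un-nest:  q ∩ q ∪ p ∩ q ∪ k ∩ q ∪ t(k ∩ m ∩ p ∩ p, k ∩ q ∩ q) ∪ k ∩ p ∪ q ∩ q ∪ p ∩ q
  Sort arguments:  k ∩ p ∪ k ∩ q ∪ p ∩ q ∪ p ∩ q ∪ q ∩ q ∪ q ∩ q ∪ t(k ∩ m ∩ p ∩ p, k ∩ q ∩ q)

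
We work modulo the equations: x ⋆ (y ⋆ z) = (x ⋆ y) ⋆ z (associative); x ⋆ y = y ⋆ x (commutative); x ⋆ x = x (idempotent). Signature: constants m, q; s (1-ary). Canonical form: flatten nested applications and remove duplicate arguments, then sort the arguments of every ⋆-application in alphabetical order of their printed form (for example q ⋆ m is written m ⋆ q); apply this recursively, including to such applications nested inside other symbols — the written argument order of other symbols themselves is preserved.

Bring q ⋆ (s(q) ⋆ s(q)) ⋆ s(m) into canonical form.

Un-nest:  q ⋆ s(q) ⋆ s(q) ⋆ s(m)
Deduplicate:  drop duplicate s(q)
Sort arguments:  q ⋆ s(m) ⋆ s(q)

Answer: q ⋆ s(m) ⋆ s(q)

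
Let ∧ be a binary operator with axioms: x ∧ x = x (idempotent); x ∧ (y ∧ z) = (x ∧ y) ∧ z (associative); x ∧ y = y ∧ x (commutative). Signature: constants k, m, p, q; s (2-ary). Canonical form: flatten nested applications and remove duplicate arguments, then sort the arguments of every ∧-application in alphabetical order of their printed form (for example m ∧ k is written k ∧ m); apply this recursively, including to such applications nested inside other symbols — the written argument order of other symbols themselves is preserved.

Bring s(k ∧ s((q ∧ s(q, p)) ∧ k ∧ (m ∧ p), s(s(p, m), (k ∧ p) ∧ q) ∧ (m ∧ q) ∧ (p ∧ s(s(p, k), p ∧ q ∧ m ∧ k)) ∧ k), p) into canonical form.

Answer: s(k ∧ s(k ∧ m ∧ p ∧ q ∧ s(q, p), k ∧ m ∧ p ∧ q ∧ s(s(p, k), k ∧ m ∧ p ∧ q) ∧ s(s(p, m), k ∧ p ∧ q)), p)

Derivation:
Focus inside:  k ∧ s((q ∧ s(q, p)) ∧ k ∧ (m ∧ p), s(s(p, m), (k ∧ p) ∧ q) ∧ (m ∧ q) ∧ (p ∧ s(s(p, k), p ∧ q ∧ m ∧ k)) ∧ k)
Canonicalize subterm:  s((q ∧ s(q, p)) ∧ k ∧ (m ∧ p), s(s(p, m), (k ∧ p) ∧ q) ∧ (m ∧ q) ∧ (p ∧ s(s(p, k), p ∧ q ∧ m ∧ k)) ∧ k)  →  s(k ∧ m ∧ p ∧ q ∧ s(q, p), k ∧ m ∧ p ∧ q ∧ s(s(p, k), k ∧ m ∧ p ∧ q) ∧ s(s(p, m), k ∧ p ∧ q))
Order the arguments:  k ∧ s(k ∧ m ∧ p ∧ q ∧ s(q, p), k ∧ m ∧ p ∧ q ∧ s(s(p, k), k ∧ m ∧ p ∧ q) ∧ s(s(p, m), k ∧ p ∧ q))
Reassemble:  s(k ∧ s(k ∧ m ∧ p ∧ q ∧ s(q, p), k ∧ m ∧ p ∧ q ∧ s(s(p, k), k ∧ m ∧ p ∧ q) ∧ s(s(p, m), k ∧ p ∧ q)), p)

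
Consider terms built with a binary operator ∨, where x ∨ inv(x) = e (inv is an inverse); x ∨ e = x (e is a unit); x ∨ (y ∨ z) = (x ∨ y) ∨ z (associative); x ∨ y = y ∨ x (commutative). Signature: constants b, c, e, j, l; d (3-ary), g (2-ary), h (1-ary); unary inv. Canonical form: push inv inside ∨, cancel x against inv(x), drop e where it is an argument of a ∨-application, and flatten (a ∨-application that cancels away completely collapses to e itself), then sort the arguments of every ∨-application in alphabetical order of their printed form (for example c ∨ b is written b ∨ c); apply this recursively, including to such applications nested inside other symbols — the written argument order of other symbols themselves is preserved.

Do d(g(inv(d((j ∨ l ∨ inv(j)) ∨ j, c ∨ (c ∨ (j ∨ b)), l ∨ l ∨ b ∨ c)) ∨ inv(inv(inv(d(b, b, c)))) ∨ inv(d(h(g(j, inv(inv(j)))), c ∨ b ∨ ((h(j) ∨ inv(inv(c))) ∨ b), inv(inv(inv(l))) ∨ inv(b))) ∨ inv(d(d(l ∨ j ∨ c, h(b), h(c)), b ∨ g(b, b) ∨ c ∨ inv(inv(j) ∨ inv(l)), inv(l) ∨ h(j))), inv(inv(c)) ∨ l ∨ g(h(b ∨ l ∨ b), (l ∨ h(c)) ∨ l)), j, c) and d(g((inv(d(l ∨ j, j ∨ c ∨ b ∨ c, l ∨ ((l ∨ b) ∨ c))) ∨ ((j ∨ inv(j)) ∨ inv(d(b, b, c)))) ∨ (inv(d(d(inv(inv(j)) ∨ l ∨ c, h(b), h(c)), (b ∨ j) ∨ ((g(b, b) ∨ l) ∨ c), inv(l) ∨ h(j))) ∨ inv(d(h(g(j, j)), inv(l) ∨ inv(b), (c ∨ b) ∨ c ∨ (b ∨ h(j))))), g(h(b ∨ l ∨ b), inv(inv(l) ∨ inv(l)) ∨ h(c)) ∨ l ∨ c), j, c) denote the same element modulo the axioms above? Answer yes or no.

Left:  d(g(inv(d((j ∨ l ∨ inv(j)) ∨ j, c ∨ (c ∨ (j ∨ b)), l ∨ l ∨ b ∨ c)) ∨ inv(inv(inv(d(b, b, c)))) ∨ inv(d(h(g(j, inv(inv(j)))), c ∨ b ∨ ((h(j) ∨ inv(inv(c))) ∨ b), inv(inv(inv(l))) ∨ inv(b))) ∨ inv(d(d(l ∨ j ∨ c, h(b), h(c)), b ∨ g(b, b) ∨ c ∨ inv(inv(j) ∨ inv(l)), inv(l) ∨ h(j))), inv(inv(c)) ∨ l ∨ g(h(b ∨ l ∨ b), (l ∨ h(c)) ∨ l)), j, c)
  Work inside:  inv(d((j ∨ l ∨ inv(j)) ∨ j, c ∨ (c ∨ (j ∨ b)), l ∨ l ∨ b ∨ c)) ∨ inv(inv(inv(d(b, b, c)))) ∨ inv(d(h(g(j, inv(inv(j)))), c ∨ b ∨ ((h(j) ∨ inv(inv(c))) ∨ b), inv(inv(inv(l))) ∨ inv(b))) ∨ inv(d(d(l ∨ j ∨ c, h(b), h(c)), b ∨ g(b, b) ∨ c ∨ inv(inv(j) ∨ inv(l)), inv(l) ∨ h(j)))
  Push inv inside:  distribute inv over ∨ and collapse double inv
  Collect terms:  inv(d(j ∨ l, b ∨ c ∨ c ∨ j, b ∨ c ∨ l ∨ l)) ∨ inv(d(b, b, c)) ∨ inv(d(h(g(j, j)), b ∨ b ∨ c ∨ c ∨ h(j), inv(b) ∨ inv(l))) ∨ inv(d(d(c ∨ j ∨ l, h(b), h(c)), b ∨ c ∨ g(b, b) ∨ j ∨ l, h(j) ∨ inv(l)))
  Sort:  inv(d(b, b, c)) ∨ inv(d(d(c ∨ j ∨ l, h(b), h(c)), b ∨ c ∨ g(b, b) ∨ j ∨ l, h(j) ∨ inv(l))) ∨ inv(d(h(g(j, j)), b ∨ b ∨ c ∨ c ∨ h(j), inv(b) ∨ inv(l))) ∨ inv(d(j ∨ l, b ∨ c ∨ c ∨ j, b ∨ c ∨ l ∨ l))
  Reassemble:  d(g(inv(d(b, b, c)) ∨ inv(d(d(c ∨ j ∨ l, h(b), h(c)), b ∨ c ∨ g(b, b) ∨ j ∨ l, h(j) ∨ inv(l))) ∨ inv(d(h(g(j, j)), b ∨ b ∨ c ∨ c ∨ h(j), inv(b) ∨ inv(l))) ∨ inv(d(j ∨ l, b ∨ c ∨ c ∨ j, b ∨ c ∨ l ∨ l)), c ∨ g(h(b ∨ b ∨ l), h(c) ∨ l ∨ l) ∨ l), j, c)
Right:  d(g((inv(d(l ∨ j, j ∨ c ∨ b ∨ c, l ∨ ((l ∨ b) ∨ c))) ∨ ((j ∨ inv(j)) ∨ inv(d(b, b, c)))) ∨ (inv(d(d(inv(inv(j)) ∨ l ∨ c, h(b), h(c)), (b ∨ j) ∨ ((g(b, b) ∨ l) ∨ c), inv(l) ∨ h(j))) ∨ inv(d(h(g(j, j)), inv(l) ∨ inv(b), (c ∨ b) ∨ c ∨ (b ∨ h(j))))), g(h(b ∨ l ∨ b), inv(inv(l) ∨ inv(l)) ∨ h(c)) ∨ l ∨ c), j, c)
  Descend into:  (inv(d(l ∨ j, j ∨ c ∨ b ∨ c, l ∨ ((l ∨ b) ∨ c))) ∨ ((j ∨ inv(j)) ∨ inv(d(b, b, c)))) ∨ (inv(d(d(inv(inv(j)) ∨ l ∨ c, h(b), h(c)), (b ∨ j) ∨ ((g(b, b) ∨ l) ∨ c), inv(l) ∨ h(j))) ∨ inv(d(h(g(j, j)), inv(l) ∨ inv(b), (c ∨ b) ∨ c ∨ (b ∨ h(j)))))
  Push inv inside:  distribute inv over ∨ and collapse double inv
  Cancel:  j cancels
  Collect:  inv(d(j ∨ l, b ∨ c ∨ c ∨ j, b ∨ c ∨ l ∨ l)) ∨ inv(d(b, b, c)) ∨ inv(d(d(c ∨ j ∨ l, h(b), h(c)), b ∨ c ∨ g(b, b) ∨ j ∨ l, h(j) ∨ inv(l))) ∨ inv(d(h(g(j, j)), inv(b) ∨ inv(l), b ∨ b ∨ c ∨ c ∨ h(j)))
  Sort:  inv(d(b, b, c)) ∨ inv(d(d(c ∨ j ∨ l, h(b), h(c)), b ∨ c ∨ g(b, b) ∨ j ∨ l, h(j) ∨ inv(l))) ∨ inv(d(h(g(j, j)), inv(b) ∨ inv(l), b ∨ b ∨ c ∨ c ∨ h(j))) ∨ inv(d(j ∨ l, b ∨ c ∨ c ∨ j, b ∨ c ∨ l ∨ l))
  Put back:  d(g(inv(d(b, b, c)) ∨ inv(d(d(c ∨ j ∨ l, h(b), h(c)), b ∨ c ∨ g(b, b) ∨ j ∨ l, h(j) ∨ inv(l))) ∨ inv(d(h(g(j, j)), inv(b) ∨ inv(l), b ∨ b ∨ c ∨ c ∨ h(j))) ∨ inv(d(j ∨ l, b ∨ c ∨ c ∨ j, b ∨ c ∨ l ∨ l)), c ∨ g(h(b ∨ b ∨ l), h(c) ∨ l ∨ l) ∨ l), j, c)

Answer: no — d(g(inv(d(b, b, c)) ∨ inv(d(d(c ∨ j ∨ l, h(b), h(c)), b ∨ c ∨ g(b, b) ∨ j ∨ l, h(j) ∨ inv(l))) ∨ inv(d(h(g(j, j)), b ∨ b ∨ c ∨ c ∨ h(j), inv(b) ∨ inv(l))) ∨ inv(d(j ∨ l, b ∨ c ∨ c ∨ j, b ∨ c ∨ l ∨ l)), c ∨ g(h(b ∨ b ∨ l), h(c) ∨ l ∨ l) ∨ l), j, c) vs d(g(inv(d(b, b, c)) ∨ inv(d(d(c ∨ j ∨ l, h(b), h(c)), b ∨ c ∨ g(b, b) ∨ j ∨ l, h(j) ∨ inv(l))) ∨ inv(d(h(g(j, j)), inv(b) ∨ inv(l), b ∨ b ∨ c ∨ c ∨ h(j))) ∨ inv(d(j ∨ l, b ∨ c ∨ c ∨ j, b ∨ c ∨ l ∨ l)), c ∨ g(h(b ∨ b ∨ l), h(c) ∨ l ∨ l) ∨ l), j, c)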